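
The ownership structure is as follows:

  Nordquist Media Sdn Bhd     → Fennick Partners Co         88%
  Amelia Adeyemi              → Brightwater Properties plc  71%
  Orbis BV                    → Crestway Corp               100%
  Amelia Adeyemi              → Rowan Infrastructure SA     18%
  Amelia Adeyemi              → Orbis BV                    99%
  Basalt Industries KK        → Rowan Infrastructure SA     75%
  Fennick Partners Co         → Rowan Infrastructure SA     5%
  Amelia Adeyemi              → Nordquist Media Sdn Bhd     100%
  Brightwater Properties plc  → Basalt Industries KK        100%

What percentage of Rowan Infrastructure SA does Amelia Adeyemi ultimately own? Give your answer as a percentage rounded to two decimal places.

75.65%

Amelia reaches Rowan along 3 paths.
Direct stake: 18% = 18%.
Via Brightwater → Basalt: 71% × 100% × 75% = 53.25%.
Via Nordquist → Fennick: 100% × 88% × 5% = 4.4%.
Total: 18% + 53.25% + 4.4% = 75.65%.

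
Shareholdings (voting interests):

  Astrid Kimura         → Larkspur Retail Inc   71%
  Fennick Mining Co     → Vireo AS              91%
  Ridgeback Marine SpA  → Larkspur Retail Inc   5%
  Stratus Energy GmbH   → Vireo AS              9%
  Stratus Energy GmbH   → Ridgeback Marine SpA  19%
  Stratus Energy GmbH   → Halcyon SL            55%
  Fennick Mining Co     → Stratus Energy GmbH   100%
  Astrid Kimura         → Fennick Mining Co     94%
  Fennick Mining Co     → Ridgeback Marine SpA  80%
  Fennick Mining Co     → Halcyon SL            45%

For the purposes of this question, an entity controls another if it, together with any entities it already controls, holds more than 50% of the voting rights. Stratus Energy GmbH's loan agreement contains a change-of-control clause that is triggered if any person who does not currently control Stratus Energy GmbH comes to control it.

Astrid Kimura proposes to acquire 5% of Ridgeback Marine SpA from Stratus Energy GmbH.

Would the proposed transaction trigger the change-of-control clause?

No

The purchase adds only to Astrid's holdings (Stratus's stake shrinks), so Astrid is the only person who could newly come to control Stratus.
Astrid holds 94% of Fennick, so Astrid controls Fennick.
Fennick holds 100% of Stratus, so Astrid controls Stratus.
So Astrid already controls Stratus before the transaction.
After the purchase, Astrid holds 5% of Ridgeback directly, and Stratus's stake falls to 14%.
Astrid controlled Stratus already, so this is not a new person acquiring control; every other person's position is unchanged or reduced.
No new person acquires control, so the clause is not triggered.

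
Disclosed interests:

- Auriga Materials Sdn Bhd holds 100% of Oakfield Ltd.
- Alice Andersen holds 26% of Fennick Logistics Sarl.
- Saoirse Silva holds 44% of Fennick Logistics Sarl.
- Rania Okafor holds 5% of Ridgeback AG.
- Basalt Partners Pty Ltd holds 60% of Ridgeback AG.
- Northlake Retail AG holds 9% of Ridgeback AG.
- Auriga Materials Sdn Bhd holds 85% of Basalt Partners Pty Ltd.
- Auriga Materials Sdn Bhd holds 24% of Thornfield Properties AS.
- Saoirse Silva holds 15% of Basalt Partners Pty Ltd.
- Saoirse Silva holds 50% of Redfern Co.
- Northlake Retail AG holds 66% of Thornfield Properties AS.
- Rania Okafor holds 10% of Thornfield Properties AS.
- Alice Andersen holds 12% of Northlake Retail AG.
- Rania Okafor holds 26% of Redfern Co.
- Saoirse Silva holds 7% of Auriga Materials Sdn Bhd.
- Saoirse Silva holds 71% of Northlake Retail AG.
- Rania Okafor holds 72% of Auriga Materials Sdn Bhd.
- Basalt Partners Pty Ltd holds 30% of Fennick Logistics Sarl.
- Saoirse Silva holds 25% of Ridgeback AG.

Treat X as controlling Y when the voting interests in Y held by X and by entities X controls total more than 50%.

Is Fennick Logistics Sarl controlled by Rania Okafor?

Rania holds 72% of Auriga, so Rania controls Auriga.
Auriga holds 85% of Basalt, so Rania controls Basalt.
Basalt and Rania together hold 60% + 5% = 65% of Ridgeback, so Rania controls Ridgeback.
Auriga holds 100% of Oakfield, so Rania controls Oakfield.
In Fennick, Rania's side holds only 30%, not > 50%.
So Rania does not control Fennick.

No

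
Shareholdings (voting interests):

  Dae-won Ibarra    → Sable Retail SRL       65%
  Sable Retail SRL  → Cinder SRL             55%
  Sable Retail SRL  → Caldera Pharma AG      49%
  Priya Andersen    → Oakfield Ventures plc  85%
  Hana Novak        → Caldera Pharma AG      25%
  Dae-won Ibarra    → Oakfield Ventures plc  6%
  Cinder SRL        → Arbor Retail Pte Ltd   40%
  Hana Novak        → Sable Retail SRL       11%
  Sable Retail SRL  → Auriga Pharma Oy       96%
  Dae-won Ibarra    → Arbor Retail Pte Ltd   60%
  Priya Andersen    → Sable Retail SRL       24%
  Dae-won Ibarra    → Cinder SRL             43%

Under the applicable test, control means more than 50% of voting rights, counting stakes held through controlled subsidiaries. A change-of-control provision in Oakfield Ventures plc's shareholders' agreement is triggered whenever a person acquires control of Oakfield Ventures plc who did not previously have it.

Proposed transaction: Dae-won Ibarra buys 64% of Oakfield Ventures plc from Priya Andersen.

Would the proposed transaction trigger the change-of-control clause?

Yes

The purchase adds only to Dae-won's holdings (Priya's stake shrinks), so Dae-won is the only person who could newly come to control Oakfield.
Dae-won holds 65% of Sable, so Dae-won controls Sable.
Dae-won and Sable together hold 43% + 55% = 98% of Cinder, so Dae-won controls Cinder.
Sable holds 96% of Auriga, so Dae-won controls Auriga.
Cinder and Dae-won together hold 40% + 60% = 100% of Arbor, so Dae-won controls Arbor.
In Oakfield, Dae-won's side holds only 6%, not > 50%.
So before the transaction, Dae-won does not control Oakfield.
After the purchase, Dae-won's direct stake in Oakfield rises to 6% + 64% = 70%, and Priya's stake falls to 21%.
Dae-won holds 70% of Oakfield, so Dae-won controls Oakfield.
Dae-won did not control Oakfield before and does after, so the clause is triggered.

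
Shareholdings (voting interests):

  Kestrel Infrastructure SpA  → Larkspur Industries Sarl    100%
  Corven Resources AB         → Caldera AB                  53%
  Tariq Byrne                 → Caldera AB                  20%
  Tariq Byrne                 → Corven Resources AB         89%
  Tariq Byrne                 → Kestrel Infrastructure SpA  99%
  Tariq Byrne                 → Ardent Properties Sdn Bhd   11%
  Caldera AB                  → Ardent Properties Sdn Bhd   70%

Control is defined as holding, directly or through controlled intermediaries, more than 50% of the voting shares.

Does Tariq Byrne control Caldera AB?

Tariq holds 89% of Corven, so Tariq controls Corven.
Corven and Tariq together hold 53% + 20% = 73% of Caldera, so Tariq controls Caldera.

Yes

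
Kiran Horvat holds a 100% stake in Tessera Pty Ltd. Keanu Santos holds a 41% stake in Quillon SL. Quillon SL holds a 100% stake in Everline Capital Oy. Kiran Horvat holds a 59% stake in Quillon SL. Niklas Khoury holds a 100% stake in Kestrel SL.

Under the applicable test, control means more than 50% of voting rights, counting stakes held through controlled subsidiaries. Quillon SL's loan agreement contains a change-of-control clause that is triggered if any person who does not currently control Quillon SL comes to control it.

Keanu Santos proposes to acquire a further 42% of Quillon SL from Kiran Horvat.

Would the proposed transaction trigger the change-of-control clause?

Yes

The purchase adds only to Keanu's holdings (Kiran's stake shrinks), so Keanu is the only person who could newly come to control Quillon.
Keanu's largest direct stake is 41% in Quillon, which does not meet the threshold, so Keanu controls no company.
In Quillon, Keanu's side holds only 41%, not > 50%.
So before the transaction, Keanu does not control Quillon.
After the purchase, Keanu's direct stake in Quillon rises to 41% + 42% = 83%, and Kiran's stake falls to 17%.
Keanu holds 83% of Quillon, so Keanu controls Quillon.
Keanu did not control Quillon before and does after, so the clause is triggered.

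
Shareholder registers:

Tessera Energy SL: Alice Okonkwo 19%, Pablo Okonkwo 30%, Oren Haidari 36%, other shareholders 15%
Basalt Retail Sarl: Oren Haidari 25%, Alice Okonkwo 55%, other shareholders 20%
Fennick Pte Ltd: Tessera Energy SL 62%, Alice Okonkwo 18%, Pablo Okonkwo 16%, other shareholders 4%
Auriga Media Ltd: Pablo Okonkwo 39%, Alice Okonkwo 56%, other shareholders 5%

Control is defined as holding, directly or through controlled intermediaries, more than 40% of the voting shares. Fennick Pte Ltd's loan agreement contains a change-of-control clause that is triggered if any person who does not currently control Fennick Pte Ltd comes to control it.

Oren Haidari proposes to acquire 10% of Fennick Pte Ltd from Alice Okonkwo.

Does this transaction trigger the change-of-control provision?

The purchase adds only to Oren's holdings (Alice's stake shrinks), so Oren is the only person who could newly come to control Fennick.
Oren's largest direct stake is 36% in Tessera, which does not meet the threshold, so Oren controls no company.
Neither Oren nor any entity Oren controls holds any voting interest in Fennick.
So before the transaction, Oren does not control Fennick.
After the purchase, Oren holds 10% of Fennick directly, and Alice's stake falls to 8%.
After the transaction, Oren's side holds 10% of Fennick, not > 40%, so Oren still does not control Fennick.
No new person acquires control, so the clause is not triggered.

No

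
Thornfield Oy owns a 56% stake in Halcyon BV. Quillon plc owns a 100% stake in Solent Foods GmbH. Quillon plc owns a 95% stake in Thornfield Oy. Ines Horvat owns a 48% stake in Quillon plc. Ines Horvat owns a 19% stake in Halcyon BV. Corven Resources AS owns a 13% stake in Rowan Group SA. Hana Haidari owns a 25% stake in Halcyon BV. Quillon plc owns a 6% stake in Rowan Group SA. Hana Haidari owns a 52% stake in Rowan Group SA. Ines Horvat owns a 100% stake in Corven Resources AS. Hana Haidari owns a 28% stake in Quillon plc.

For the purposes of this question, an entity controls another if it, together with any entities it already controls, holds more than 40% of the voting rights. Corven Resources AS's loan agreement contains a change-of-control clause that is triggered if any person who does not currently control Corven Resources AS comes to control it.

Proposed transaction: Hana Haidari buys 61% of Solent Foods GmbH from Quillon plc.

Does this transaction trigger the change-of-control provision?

The purchase adds only to Hana's holdings (Quillon's stake shrinks), so Hana is the only person who could newly come to control Corven.
Hana holds 52% of Rowan, so Hana controls Rowan.
Neither Hana nor any entity Hana controls holds any voting interest in Corven.
So before the transaction, Hana does not control Corven.
After the purchase, Hana holds 61% of Solent directly, and Quillon's stake falls to 39%.
Hana holds 61% of Solent, so Hana controls Solent.
After the transaction, neither Hana nor any entity Hana controls holds a voting interest in Corven, so Hana still does not control it.
No new person acquires control, so the clause is not triggered.

No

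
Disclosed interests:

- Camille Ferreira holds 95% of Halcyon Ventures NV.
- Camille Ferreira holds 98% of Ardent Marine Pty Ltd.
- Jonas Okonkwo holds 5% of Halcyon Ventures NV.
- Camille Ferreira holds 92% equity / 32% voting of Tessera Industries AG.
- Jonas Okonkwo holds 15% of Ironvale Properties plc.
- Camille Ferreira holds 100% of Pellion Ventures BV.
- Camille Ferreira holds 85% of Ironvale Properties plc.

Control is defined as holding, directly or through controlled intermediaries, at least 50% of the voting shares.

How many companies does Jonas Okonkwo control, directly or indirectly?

Jonas's largest direct stake is 15% in Ironvale, which does not meet the threshold.
Jonas controls 0 companies.

0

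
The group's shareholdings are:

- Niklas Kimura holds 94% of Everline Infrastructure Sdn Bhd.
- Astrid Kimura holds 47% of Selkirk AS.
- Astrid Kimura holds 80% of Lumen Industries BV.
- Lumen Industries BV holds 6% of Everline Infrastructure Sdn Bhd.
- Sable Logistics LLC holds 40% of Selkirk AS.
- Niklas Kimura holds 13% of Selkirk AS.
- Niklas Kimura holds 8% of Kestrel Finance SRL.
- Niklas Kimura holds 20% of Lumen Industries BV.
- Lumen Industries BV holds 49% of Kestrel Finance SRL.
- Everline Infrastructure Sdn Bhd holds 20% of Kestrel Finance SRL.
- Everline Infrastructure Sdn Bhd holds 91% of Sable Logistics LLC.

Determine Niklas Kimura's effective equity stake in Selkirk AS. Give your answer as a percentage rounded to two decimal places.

Niklas reaches Selkirk along 3 paths.
Direct stake: 13% = 13%.
Via Everline → Sable: 94% × 91% × 40% = 34.216%.
Via Lumen → Everline → Sable: 20% × 6% × 91% × 40% = 0.4368%.
Total: 13% + 34.216% + 0.4368% = 47.6528%.
Rounded: 47.65%.

47.65%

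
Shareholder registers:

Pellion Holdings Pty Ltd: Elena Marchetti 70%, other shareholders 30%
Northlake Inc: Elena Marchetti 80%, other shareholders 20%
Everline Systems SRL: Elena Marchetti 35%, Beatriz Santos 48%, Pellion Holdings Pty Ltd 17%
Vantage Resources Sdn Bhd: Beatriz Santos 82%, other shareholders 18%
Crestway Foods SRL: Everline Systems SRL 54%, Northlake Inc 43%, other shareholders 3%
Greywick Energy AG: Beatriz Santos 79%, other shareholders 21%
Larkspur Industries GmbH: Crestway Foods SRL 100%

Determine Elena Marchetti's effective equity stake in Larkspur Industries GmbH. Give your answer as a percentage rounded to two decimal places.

Elena reaches Larkspur along 3 paths.
Via Everline → Crestway: 35% × 54% × 100% = 18.9%.
Via Pellion → Everline → Crestway: 70% × 17% × 54% × 100% = 6.426%.
Via Northlake → Crestway: 80% × 43% × 100% = 34.4%.
Total: 18.9% + 6.426% + 34.4% = 59.726%.
Rounded: 59.73%.

59.73%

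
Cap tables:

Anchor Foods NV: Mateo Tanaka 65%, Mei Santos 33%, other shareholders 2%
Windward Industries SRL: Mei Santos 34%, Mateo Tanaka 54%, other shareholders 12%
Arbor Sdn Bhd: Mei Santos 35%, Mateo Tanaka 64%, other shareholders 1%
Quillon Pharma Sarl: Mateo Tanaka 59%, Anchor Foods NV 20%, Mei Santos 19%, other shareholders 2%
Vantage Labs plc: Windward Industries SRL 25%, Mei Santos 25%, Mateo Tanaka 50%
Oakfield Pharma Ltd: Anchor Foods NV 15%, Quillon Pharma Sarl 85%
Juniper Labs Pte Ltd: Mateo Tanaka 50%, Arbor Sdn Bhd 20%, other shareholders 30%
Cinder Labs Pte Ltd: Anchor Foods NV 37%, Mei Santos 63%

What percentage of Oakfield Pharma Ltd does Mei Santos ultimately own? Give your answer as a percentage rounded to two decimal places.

26.71%

Mei reaches Oakfield along 3 paths.
Via Anchor: 33% × 15% = 4.95%.
Via Anchor → Quillon: 33% × 20% × 85% = 5.61%.
Via Quillon: 19% × 85% = 16.15%.
Total: 4.95% + 5.61% + 16.15% = 26.71%.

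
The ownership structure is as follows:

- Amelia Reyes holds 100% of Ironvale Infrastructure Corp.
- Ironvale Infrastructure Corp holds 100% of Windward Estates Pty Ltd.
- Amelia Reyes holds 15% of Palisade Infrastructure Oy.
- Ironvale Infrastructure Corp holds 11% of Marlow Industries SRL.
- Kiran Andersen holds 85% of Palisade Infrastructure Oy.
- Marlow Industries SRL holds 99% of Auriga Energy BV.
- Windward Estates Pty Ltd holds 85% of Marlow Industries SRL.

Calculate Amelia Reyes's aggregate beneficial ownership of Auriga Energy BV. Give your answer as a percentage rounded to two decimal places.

95.04%

Amelia reaches Auriga along 2 paths.
Via Ironvale → Windward → Marlow: 100% × 100% × 85% × 99% = 84.15%.
Via Ironvale → Marlow: 100% × 11% × 99% = 10.89%.
Total: 84.15% + 10.89% = 95.04%.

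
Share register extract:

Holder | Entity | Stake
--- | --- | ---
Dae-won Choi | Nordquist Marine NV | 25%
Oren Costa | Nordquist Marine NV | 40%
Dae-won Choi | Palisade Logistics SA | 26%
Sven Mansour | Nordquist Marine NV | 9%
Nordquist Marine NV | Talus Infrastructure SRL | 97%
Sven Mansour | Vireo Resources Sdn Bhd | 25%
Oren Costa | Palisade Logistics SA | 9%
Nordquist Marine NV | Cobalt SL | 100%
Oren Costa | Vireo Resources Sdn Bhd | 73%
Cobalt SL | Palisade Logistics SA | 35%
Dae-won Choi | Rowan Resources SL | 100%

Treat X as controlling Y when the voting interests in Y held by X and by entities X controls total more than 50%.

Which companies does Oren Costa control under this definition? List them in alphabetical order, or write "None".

Vireo Resources Sdn Bhd

Oren holds 73% of Vireo, so Oren controls Vireo.
No other company's threshold is met.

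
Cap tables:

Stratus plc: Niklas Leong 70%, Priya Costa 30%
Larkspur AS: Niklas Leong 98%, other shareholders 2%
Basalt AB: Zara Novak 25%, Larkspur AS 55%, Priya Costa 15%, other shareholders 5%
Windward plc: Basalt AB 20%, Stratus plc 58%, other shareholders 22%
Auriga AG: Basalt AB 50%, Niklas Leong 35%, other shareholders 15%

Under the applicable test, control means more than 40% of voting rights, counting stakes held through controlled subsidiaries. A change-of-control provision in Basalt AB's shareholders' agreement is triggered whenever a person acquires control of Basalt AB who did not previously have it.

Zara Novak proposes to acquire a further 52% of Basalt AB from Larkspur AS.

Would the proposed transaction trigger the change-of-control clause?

Yes

The purchase adds only to Zara's holdings (Larkspur's stake shrinks), so Zara is the only person who could newly come to control Basalt.
Zara's largest direct stake is 25% in Basalt, which does not meet the threshold, so Zara controls no company.
In Basalt, Zara's side holds only 25%, not > 40%.
So before the transaction, Zara does not control Basalt.
After the purchase, Zara's direct stake in Basalt rises to 25% + 52% = 77%, and Larkspur's stake falls to 3%.
Zara holds 77% of Basalt, so Zara controls Basalt.
Zara did not control Basalt before and does after, so the clause is triggered.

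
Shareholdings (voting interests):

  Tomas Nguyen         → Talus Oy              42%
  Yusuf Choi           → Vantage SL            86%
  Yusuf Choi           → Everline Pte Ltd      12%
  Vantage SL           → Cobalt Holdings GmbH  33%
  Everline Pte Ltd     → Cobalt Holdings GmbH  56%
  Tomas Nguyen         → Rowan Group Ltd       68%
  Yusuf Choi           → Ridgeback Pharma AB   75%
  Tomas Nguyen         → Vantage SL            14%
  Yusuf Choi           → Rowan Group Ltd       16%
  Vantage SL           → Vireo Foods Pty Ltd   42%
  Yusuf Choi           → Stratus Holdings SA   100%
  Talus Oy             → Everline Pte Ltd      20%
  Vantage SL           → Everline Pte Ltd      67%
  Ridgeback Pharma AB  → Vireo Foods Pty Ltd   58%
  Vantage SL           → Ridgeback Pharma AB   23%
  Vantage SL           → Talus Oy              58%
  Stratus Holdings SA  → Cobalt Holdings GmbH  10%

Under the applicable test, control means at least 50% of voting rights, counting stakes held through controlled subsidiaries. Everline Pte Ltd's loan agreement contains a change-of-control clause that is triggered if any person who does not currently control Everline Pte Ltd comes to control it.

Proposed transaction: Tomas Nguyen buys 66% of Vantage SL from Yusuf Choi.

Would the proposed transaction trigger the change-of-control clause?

The purchase adds only to Tomas's holdings (Yusuf's stake shrinks), so Tomas is the only person who could newly come to control Everline.
Tomas holds 68% of Rowan, so Tomas controls Rowan.
Neither Tomas nor any entity Tomas controls holds any voting interest in Everline.
So before the transaction, Tomas does not control Everline.
After the purchase, Tomas's direct stake in Vantage rises to 14% + 66% = 80%, and Yusuf's stake falls to 20%.
Tomas holds 80% of Vantage, so Tomas controls Vantage.
Vantage and Tomas together hold 58% + 42% = 100% of Talus, so Tomas controls Talus.
Vantage and Talus together hold 67% + 20% = 87% of Everline, so Tomas controls Everline.
Tomas did not control Everline before and does after, so the clause is triggered.

Yes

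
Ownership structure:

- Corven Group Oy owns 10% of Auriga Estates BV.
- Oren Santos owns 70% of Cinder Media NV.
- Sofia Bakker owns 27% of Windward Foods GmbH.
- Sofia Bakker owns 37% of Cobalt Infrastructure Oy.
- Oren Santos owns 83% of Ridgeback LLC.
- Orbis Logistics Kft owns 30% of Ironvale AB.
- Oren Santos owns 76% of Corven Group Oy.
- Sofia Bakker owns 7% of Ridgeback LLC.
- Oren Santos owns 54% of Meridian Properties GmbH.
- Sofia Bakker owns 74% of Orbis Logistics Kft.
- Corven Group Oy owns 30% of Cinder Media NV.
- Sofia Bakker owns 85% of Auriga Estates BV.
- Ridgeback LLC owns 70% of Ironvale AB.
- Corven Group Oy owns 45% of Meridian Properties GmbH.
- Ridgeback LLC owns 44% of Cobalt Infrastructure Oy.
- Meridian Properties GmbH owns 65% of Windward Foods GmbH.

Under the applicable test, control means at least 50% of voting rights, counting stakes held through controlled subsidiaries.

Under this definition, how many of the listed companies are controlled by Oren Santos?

Oren holds 76% of Corven, so Oren controls Corven.
Oren holds 83% of Ridgeback, so Oren controls Ridgeback.
Corven and Oren together hold 30% + 70% = 100% of Cinder, so Oren controls Cinder.
Corven and Oren together hold 45% + 54% = 99% of Meridian, so Oren controls Meridian.
Meridian holds 65% of Windward, so Oren controls Windward.
Ridgeback holds 70% of Ironvale, so Oren controls Ironvale.
No other company's threshold is met.
Oren controls 6 companies.

6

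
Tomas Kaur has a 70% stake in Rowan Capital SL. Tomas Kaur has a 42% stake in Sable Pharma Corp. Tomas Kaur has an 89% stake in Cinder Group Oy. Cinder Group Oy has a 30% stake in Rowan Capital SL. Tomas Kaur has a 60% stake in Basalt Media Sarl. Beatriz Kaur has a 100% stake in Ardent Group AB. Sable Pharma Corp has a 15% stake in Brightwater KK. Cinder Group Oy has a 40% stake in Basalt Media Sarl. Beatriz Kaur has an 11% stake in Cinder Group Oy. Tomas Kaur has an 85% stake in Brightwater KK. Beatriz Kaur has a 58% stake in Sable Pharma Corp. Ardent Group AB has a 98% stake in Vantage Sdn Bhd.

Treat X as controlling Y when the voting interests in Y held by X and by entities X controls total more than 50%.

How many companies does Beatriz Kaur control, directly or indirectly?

Beatriz holds 100% of Ardent, so Beatriz controls Ardent.
Beatriz holds 58% of Sable, so Beatriz controls Sable.
Ardent holds 98% of Vantage, so Beatriz controls Vantage.
No other company's threshold is met.
Beatriz controls 3 companies.

3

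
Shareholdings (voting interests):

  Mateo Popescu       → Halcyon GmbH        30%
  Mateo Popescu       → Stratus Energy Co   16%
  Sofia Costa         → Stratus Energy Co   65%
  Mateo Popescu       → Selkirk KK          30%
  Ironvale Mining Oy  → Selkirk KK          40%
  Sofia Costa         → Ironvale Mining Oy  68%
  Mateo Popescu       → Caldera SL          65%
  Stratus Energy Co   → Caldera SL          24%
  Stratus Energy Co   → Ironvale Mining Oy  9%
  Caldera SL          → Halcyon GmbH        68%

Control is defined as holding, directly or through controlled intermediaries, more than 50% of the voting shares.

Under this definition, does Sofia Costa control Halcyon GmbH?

Sofia holds 65% of Stratus, so Sofia controls Stratus.
Sofia and Stratus together hold 68% + 9% = 77% of Ironvale, so Sofia controls Ironvale.
Neither Sofia nor any entity Sofia controls holds any voting interest in Halcyon.
So Sofia does not control Halcyon.

No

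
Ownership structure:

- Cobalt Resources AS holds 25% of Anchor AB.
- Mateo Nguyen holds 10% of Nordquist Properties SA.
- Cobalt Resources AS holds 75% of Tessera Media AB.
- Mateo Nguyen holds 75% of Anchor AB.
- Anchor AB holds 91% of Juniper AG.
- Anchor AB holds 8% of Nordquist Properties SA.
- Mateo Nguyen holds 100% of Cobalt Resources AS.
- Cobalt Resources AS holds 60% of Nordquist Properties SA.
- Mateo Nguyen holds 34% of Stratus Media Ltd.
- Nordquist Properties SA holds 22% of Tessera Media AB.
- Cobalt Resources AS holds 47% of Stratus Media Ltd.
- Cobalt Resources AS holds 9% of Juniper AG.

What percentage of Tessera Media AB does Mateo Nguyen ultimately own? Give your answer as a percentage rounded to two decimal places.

92.16%

Mateo reaches Tessera along 5 paths.
Via Cobalt: 100% × 75% = 75%.
Via Nordquist: 10% × 22% = 2.2%.
Via Cobalt → Nordquist: 100% × 60% × 22% = 13.2%.
Via Anchor → Nordquist: 75% × 8% × 22% = 1.32%.
Via Cobalt → Anchor → Nordquist: 100% × 25% × 8% × 22% = 0.44%.
Total: 75% + 2.2% + 13.2% + 1.32% + 0.44% = 92.16%.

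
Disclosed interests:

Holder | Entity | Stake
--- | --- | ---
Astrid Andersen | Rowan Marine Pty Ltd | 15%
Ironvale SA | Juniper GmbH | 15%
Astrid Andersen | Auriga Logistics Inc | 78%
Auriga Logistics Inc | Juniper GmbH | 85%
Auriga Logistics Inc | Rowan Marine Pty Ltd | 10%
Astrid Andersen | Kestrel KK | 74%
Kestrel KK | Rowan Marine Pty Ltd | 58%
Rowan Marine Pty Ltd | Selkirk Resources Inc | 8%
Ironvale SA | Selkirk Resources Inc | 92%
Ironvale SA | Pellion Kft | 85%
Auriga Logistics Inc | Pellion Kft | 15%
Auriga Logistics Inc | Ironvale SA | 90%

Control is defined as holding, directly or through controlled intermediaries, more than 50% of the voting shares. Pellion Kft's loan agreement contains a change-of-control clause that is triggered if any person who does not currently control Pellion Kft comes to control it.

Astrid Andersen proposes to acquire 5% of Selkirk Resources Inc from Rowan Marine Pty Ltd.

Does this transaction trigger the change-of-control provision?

No

The purchase adds only to Astrid's holdings (Rowan's stake shrinks), so Astrid is the only person who could newly come to control Pellion.
Astrid holds 78% of Auriga, so Astrid controls Auriga.
Auriga holds 90% of Ironvale, so Astrid controls Ironvale.
Ironvale and Auriga together hold 85% + 15% = 100% of Pellion, so Astrid controls Pellion.
So Astrid already controls Pellion before the transaction.
After the purchase, Astrid holds 5% of Selkirk directly, and Rowan's stake falls to 3%.
Astrid controlled Pellion already, so this is not a new person acquiring control; every other person's position is unchanged or reduced.
No new person acquires control, so the clause is not triggered.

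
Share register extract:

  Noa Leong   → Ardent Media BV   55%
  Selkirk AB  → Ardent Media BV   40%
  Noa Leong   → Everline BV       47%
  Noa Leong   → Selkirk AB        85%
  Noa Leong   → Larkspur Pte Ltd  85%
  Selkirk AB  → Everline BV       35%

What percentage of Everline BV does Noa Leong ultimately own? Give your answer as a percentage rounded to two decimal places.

76.75%

Noa reaches Everline along 2 paths.
Via Selkirk: 85% × 35% = 29.75%.
Direct stake: 47% = 47%.
Total: 29.75% + 47% = 76.75%.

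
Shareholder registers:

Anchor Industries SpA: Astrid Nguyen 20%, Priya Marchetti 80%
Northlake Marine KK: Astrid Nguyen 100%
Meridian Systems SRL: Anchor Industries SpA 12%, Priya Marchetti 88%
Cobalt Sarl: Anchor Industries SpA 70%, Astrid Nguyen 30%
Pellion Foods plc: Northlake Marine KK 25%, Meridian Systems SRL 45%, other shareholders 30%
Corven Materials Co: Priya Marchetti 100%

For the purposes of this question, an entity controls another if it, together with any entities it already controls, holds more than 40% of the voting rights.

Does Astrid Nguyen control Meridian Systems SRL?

No

Astrid holds 100% of Northlake, so Astrid controls Northlake.
Neither Astrid nor any entity Astrid controls holds any voting interest in Meridian.
So Astrid does not control Meridian.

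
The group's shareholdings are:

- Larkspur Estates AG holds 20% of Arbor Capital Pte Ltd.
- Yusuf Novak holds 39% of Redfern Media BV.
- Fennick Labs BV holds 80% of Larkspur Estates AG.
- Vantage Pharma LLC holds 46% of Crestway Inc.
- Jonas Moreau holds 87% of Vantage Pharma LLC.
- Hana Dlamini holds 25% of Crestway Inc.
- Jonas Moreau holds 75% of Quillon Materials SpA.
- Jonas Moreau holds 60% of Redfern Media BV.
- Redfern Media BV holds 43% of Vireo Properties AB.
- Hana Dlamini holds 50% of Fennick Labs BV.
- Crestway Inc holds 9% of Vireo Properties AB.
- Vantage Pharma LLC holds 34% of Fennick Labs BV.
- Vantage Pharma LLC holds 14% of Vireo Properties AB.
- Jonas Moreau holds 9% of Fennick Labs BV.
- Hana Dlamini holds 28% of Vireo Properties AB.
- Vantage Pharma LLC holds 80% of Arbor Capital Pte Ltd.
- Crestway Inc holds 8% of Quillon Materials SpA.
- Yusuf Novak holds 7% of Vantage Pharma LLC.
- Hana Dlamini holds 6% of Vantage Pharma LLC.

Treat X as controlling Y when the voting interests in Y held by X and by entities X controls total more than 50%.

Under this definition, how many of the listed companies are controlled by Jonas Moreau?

5

Jonas holds 87% of Vantage, so Jonas controls Vantage.
Jonas holds 60% of Redfern, so Jonas controls Redfern.
Redfern and Vantage together hold 43% + 14% = 57% of Vireo, so Jonas controls Vireo.
Vantage holds 80% of Arbor, so Jonas controls Arbor.
Jonas holds 75% of Quillon, so Jonas controls Quillon.
No other company's threshold is met.
Jonas controls 5 companies.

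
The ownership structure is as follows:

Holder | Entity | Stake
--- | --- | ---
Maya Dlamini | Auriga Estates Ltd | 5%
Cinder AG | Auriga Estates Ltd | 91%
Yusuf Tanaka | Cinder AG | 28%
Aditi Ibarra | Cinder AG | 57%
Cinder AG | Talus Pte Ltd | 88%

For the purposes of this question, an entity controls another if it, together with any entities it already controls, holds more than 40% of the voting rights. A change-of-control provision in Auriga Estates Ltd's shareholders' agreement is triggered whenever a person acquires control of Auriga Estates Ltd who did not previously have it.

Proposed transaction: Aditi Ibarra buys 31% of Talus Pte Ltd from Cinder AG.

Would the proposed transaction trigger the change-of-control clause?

No

The purchase adds only to Aditi's holdings (Cinder's stake shrinks), so Aditi is the only person who could newly come to control Auriga.
Aditi holds 57% of Cinder, so Aditi controls Cinder.
Cinder holds 91% of Auriga, so Aditi controls Auriga.
So Aditi already controls Auriga before the transaction.
After the purchase, Aditi holds 31% of Talus directly, and Cinder's stake falls to 57%.
Aditi controlled Auriga already, so this is not a new person acquiring control; every other person's position is unchanged or reduced.
No new person acquires control, so the clause is not triggered.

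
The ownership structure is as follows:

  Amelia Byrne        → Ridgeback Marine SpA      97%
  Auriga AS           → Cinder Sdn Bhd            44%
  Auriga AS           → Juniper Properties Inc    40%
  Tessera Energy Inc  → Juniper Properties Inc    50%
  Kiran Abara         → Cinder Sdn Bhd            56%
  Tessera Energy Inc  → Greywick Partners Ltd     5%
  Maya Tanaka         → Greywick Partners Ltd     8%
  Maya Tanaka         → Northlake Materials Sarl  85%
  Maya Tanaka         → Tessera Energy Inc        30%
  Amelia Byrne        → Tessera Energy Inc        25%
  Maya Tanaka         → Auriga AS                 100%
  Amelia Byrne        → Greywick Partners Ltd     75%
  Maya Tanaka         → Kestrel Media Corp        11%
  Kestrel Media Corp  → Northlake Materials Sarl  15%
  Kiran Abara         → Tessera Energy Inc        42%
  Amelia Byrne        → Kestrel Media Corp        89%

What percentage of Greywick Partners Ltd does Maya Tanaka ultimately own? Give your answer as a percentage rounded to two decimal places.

9.50%

Maya reaches Greywick along 2 paths.
Via Tessera: 30% × 5% = 1.5%.
Direct stake: 8% = 8%.
Total: 1.5% + 8% = 9.5%.
Rounded: 9.50%.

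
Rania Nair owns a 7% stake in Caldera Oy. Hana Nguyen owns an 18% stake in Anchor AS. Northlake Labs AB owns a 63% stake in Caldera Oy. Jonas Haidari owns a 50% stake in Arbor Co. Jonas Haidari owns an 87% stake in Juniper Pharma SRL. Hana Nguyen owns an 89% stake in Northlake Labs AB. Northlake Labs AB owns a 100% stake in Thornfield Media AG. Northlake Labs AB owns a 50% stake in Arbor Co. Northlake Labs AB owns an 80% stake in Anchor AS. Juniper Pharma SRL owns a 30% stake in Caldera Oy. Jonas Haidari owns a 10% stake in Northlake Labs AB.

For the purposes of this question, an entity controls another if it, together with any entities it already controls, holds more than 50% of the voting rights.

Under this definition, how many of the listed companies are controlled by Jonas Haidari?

Jonas holds 87% of Juniper, so Jonas controls Juniper.
No other company's threshold is met.
Jonas controls 1 company.

1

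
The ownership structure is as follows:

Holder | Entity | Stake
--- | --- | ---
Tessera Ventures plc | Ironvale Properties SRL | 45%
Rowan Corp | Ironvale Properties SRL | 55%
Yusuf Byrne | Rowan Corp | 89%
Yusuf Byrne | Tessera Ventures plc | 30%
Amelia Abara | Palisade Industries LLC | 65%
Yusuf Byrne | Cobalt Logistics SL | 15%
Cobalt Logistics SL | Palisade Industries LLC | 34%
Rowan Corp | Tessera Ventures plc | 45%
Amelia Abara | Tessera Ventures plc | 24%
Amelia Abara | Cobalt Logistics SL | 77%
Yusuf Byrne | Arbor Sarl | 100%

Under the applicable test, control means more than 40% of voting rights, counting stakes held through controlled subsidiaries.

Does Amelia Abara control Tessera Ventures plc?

Amelia holds 77% of Cobalt, so Amelia controls Cobalt.
Amelia and Cobalt together hold 65% + 34% = 99% of Palisade, so Amelia controls Palisade.
In Tessera, Amelia's side holds only 24%, not > 40%.
So Amelia does not control Tessera.

No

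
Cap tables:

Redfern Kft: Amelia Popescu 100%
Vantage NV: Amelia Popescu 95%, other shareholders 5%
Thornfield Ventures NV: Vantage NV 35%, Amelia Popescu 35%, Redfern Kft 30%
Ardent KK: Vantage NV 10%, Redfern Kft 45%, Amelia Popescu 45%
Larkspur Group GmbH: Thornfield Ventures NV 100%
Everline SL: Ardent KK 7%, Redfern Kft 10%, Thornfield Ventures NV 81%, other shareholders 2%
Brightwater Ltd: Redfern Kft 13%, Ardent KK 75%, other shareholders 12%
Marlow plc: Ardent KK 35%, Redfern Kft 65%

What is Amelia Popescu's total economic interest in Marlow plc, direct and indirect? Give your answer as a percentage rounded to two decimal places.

Amelia reaches Marlow along 4 paths.
Via Vantage → Ardent: 95% × 10% × 35% = 3.325%.
Via Redfern → Ardent: 100% × 45% × 35% = 15.75%.
Via Ardent: 45% × 35% = 15.75%.
Via Redfern: 100% × 65% = 65%.
Total: 3.325% + 15.75% + 15.75% + 65% = 99.825%.
Rounded: 99.83%.

99.83%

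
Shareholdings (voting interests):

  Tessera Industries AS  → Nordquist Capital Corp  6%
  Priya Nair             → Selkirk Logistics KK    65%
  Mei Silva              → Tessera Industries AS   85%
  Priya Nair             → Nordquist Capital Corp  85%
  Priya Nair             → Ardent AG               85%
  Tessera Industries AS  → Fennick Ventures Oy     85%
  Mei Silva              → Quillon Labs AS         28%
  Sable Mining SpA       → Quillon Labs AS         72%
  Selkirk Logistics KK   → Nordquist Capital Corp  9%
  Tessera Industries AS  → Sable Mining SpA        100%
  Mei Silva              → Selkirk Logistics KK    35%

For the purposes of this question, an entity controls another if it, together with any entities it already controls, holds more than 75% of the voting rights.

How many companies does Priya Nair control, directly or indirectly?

2

Priya holds 85% of Ardent, so Priya controls Ardent.
Priya holds 85% of Nordquist, so Priya controls Nordquist.
No other company's threshold is met.
Priya controls 2 companies.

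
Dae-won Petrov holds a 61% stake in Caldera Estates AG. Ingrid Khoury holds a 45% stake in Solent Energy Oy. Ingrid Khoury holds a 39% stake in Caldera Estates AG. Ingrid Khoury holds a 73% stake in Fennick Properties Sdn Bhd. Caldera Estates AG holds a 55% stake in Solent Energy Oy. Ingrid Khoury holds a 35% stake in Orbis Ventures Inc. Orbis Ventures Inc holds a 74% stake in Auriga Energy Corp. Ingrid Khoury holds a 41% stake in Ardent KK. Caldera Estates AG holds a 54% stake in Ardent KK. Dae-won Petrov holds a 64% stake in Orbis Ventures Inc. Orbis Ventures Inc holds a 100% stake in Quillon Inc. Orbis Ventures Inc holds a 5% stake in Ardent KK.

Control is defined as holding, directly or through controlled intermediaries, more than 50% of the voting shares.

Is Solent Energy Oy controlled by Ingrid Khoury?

No

Ingrid holds 73% of Fennick, so Ingrid controls Fennick.
In Solent, Ingrid's side holds only 45%, not > 50%.
So Ingrid does not control Solent.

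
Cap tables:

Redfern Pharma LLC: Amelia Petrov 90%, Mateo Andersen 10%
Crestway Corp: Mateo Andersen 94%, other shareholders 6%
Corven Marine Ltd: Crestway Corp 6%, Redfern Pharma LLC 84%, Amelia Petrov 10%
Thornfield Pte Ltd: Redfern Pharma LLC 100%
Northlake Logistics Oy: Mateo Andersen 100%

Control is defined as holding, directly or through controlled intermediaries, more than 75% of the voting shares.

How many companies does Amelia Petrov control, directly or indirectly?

Amelia holds 90% of Redfern, so Amelia controls Redfern.
Redfern and Amelia together hold 84% + 10% = 94% of Corven, so Amelia controls Corven.
Redfern holds 100% of Thornfield, so Amelia controls Thornfield.
No other company's threshold is met.
Amelia controls 3 companies.

3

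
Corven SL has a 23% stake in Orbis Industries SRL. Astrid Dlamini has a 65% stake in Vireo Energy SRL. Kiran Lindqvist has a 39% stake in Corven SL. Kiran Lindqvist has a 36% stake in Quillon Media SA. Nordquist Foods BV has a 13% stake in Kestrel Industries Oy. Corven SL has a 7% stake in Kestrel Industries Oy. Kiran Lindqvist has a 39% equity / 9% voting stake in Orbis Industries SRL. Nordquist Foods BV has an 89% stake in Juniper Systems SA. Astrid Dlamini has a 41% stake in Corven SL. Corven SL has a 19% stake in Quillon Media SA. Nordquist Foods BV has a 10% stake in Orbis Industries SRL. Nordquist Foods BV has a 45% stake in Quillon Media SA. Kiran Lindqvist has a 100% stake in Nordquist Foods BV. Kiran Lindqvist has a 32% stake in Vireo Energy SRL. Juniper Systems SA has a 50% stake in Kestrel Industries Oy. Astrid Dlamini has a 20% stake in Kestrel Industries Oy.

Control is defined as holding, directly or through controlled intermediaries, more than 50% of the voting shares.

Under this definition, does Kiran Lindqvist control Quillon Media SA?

Yes

Kiran holds 100% of Nordquist, so Kiran controls Nordquist.
Kiran and Nordquist together hold 36% + 45% = 81% of Quillon, so Kiran controls Quillon.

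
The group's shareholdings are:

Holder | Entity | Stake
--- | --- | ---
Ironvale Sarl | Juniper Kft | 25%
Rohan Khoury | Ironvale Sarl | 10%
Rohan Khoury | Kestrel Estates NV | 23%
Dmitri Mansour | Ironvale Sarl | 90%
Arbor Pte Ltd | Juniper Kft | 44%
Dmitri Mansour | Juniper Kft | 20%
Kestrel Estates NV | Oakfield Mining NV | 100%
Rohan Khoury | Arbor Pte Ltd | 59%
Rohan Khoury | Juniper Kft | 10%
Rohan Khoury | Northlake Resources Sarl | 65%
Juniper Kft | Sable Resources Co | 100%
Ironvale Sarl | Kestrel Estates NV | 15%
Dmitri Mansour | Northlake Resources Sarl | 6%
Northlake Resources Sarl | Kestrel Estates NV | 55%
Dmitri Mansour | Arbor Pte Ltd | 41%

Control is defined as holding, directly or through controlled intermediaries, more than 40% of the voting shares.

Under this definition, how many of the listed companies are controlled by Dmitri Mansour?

4

Dmitri holds 90% of Ironvale, so Dmitri controls Ironvale.
Dmitri holds 41% of Arbor, so Dmitri controls Arbor.
Ironvale and Dmitri and Arbor together hold 25% + 20% + 44% = 89% of Juniper, so Dmitri controls Juniper.
Juniper holds 100% of Sable, so Dmitri controls Sable.
No other company's threshold is met.
Dmitri controls 4 companies.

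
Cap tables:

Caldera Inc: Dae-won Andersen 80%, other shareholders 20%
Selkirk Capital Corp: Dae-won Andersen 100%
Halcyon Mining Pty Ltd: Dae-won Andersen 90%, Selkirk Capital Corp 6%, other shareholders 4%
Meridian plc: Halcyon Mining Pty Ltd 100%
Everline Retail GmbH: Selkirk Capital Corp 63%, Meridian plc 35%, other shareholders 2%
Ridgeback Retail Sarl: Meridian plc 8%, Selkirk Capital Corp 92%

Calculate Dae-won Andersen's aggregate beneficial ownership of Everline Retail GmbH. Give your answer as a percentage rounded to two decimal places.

Dae-won reaches Everline along 3 paths.
Via Selkirk: 100% × 63% = 63%.
Via Halcyon → Meridian: 90% × 100% × 35% = 31.5%.
Via Selkirk → Halcyon → Meridian: 100% × 6% × 100% × 35% = 2.1%.
Total: 63% + 31.5% + 2.1% = 96.6%.
Rounded: 96.60%.

96.60%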